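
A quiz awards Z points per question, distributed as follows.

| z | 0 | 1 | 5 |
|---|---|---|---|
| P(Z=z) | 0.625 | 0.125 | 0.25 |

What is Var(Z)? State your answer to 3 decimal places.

4.484

E[Z] = (0)(0.625) + (1)(0.125) + (5)(0.25) = 1.375
E[Z²] = (0)²(0.625) + (1)²(0.125) + (5)²(0.25) = 6.375
Var(Z) = E[Z²] − (E[Z])² = 6.375 − (1.375)² = 4.484375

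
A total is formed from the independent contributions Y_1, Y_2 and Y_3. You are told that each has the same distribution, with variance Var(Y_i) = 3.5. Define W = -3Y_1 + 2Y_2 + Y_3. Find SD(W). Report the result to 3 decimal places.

By independence, Var(W) = (-3)²Var(Y_1) + (2)²Var(Y_2) + (1)²Var(Y_3)
= (-3)²·3.5 + (2)²·3.5 + (1)²·3.5 = 49
SD(W) = √49 ≈ 7.000

7.000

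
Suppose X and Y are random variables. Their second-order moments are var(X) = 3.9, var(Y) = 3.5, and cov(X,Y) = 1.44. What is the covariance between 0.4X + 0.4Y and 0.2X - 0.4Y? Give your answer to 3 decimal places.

-0.363

cov(0.4X + 0.4Y, 0.2X - 0.4Y) = (0.4)(0.2)var(X) + (0.4)(-0.4)var(Y) + [(0.4)(-0.4) + (0.4)(0.2)]cov(X,Y)
= 0.08·3.9 + -0.16·3.5 + -0.08·1.44 = -0.3632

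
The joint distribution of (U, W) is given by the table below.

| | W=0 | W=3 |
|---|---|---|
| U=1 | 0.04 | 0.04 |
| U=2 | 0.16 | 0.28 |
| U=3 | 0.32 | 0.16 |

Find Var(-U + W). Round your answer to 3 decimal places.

3.078

E[U] = 2.4,  E[W] = 1.44,  E[UW] = 3.24
Var(U) = 6.16 − (2.4)² = 0.4;  Var(W) = 4.32 − (1.44)² = 2.2464
cov(U,W) = 3.24 − (2.4)(1.44) = -0.216
Var(-U + W) = (-1)²·0.4 + (1)²·2.2464 + 2·(-1)·(1)·-0.216 = 3.0784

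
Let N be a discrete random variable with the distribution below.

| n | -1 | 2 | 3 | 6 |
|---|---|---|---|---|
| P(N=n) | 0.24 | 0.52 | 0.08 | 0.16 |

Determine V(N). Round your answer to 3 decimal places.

4.800

E[N] = (-1)(0.24) + (2)(0.52) + (3)(0.08) + (6)(0.16) = 2
E[N²] = (-1)²(0.24) + (2)²(0.52) + (3)²(0.08) + (6)²(0.16) = 8.8
V(N) = E[N²] − (E[N])² = 8.8 − (2)² = 4.8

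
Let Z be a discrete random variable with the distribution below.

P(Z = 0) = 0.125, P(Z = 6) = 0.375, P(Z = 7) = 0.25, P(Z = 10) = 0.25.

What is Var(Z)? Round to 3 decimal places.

8.500

E[Z] = (0)(0.125) + (6)(0.375) + (7)(0.25) + (10)(0.25) = 6.5
E[Z²] = (0)²(0.125) + (6)²(0.375) + (7)²(0.25) + (10)²(0.25) = 50.75
Var(Z) = E[Z²] − (E[Z])² = 50.75 − (6.5)² = 8.5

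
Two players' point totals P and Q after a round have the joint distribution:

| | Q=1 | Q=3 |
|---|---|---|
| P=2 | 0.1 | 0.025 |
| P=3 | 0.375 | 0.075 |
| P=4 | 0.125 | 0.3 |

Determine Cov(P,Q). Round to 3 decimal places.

E[P] = 3.3,  E[Q] = 1.8
E[PQ] = 6.25
Cov(P,Q) = E[PQ] − E[P]E[Q] = 6.25 − (3.3)(1.8) = 0.31

0.310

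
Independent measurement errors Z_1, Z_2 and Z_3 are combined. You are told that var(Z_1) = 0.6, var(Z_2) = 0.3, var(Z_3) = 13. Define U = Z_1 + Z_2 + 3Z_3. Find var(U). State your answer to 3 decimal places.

117.900

By independence, var(U) = (1)²var(Z_1) + (1)²var(Z_2) + (3)²var(Z_3)
= (1)²·0.6 + (1)²·0.3 + (3)²·13 = 117.9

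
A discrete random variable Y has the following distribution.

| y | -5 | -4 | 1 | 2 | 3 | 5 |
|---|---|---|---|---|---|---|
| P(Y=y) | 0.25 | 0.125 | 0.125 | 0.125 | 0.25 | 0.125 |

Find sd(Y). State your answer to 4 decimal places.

3.7749

E[Y] = (-5)(0.25) + (-4)(0.125) + (1)(0.125) + (2)(0.125) + (3)(0.25) + (5)(0.125) = 0
E[Y²] = (-5)²(0.25) + (-4)²(0.125) + (1)²(0.125) + (2)²(0.125) + (3)²(0.25) + (5)²(0.125) = 14.25
var(Y) = E[Y²] − (E[Y])² = 14.25 − (0)² = 14.25
sd(Y) = √14.25 ≈ 3.7749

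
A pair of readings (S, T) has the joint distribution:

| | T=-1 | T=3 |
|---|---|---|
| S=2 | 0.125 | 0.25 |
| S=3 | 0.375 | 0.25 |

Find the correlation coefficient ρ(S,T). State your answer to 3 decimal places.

E[S] = 2.625,  E[T] = 1
E[ST] = 2.375
Cov(S,T) = E[ST] − E[S]E[T] = 2.375 − (2.625)(1) = -0.25
Var(S) = 0.234375,  Var(T) = 4
ρ = -0.25 / √(0.234375·4) ≈ -0.258

-0.258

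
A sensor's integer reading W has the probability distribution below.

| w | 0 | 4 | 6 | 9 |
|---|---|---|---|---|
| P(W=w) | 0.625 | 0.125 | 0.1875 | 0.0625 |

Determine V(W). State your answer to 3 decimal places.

E[W] = (0)(0.625) + (4)(0.125) + (6)(0.1875) + (9)(0.0625) = 2.1875
E[W²] = (0)²(0.625) + (4)²(0.125) + (6)²(0.1875) + (9)²(0.0625) = 13.8125
V(W) = E[W²] − (E[W])² = 13.8125 − (2.1875)² = 9.02734375

9.027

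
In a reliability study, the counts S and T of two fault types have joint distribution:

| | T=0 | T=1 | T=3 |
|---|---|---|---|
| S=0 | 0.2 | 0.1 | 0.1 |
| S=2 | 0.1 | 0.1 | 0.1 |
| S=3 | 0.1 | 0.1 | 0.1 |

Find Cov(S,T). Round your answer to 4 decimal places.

E[S] = 1.5,  E[T] = 1.2
E[ST] = 2
Cov(S,T) = E[ST] − E[S]E[T] = 2 − (1.5)(1.2) = 0.2

0.2000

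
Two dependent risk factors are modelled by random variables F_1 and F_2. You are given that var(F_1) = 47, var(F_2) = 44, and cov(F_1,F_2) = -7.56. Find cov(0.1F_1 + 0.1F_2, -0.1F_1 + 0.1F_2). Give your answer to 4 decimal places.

-0.0300

cov(0.1F_1 + 0.1F_2, -0.1F_1 + 0.1F_2) = (0.1)(-0.1)var(F_1) + (0.1)(0.1)var(F_2) + [(0.1)(0.1) + (0.1)(-0.1)]cov(F_1,F_2)
= -0.01·47 + 0.01·44 + 0·-7.56 = -0.03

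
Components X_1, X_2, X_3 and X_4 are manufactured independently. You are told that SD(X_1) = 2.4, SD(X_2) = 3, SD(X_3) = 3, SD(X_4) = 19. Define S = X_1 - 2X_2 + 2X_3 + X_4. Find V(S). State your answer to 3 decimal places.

V(X_1) = 5.76, V(X_2) = 9, V(X_3) = 9, V(X_4) = 361
By independence, V(S) = (1)²V(X_1) + (-2)²V(X_2) + (2)²V(X_3) + (1)²V(X_4)
= (1)²·5.76 + (-2)²·9 + (2)²·9 + (1)²·361 = 438.76

438.760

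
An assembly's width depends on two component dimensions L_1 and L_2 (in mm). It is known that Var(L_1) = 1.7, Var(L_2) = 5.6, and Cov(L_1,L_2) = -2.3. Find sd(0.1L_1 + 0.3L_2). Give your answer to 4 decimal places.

Var(0.1L_1 + 0.3L_2) = (0.1)²·Var(L_1) + (0.3)²·Var(L_2) + 2·(0.1)·(0.3)·Cov(L_1,L_2)
= 0.01·1.7 + 0.09·5.6 + 0.06·-2.3 = 0.383
sd(0.1L_1 + 0.3L_2) = √0.383 ≈ 0.6189

0.6189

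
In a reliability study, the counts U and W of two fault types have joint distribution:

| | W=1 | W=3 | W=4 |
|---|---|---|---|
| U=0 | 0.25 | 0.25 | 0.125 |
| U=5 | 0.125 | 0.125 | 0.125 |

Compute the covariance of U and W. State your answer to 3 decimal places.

0.313

E[U] = 1.875,  E[W] = 2.5
E[UW] = 5
Cov(U,W) = E[UW] − E[U]E[W] = 5 − (1.875)(2.5) = 0.3125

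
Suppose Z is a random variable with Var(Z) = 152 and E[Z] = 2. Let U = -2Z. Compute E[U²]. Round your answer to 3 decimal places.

E[-2Z] = -2·2 = -4
Var(-2Z) = (-2)²·152 = 608
E[U²] = Var(U) + (E[U])² = 608 + (-4)² = 624

624.000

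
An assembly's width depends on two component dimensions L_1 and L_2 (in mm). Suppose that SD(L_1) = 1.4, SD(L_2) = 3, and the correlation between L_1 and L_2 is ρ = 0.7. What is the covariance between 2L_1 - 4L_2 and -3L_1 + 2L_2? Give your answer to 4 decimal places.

Var(L_1) = (1.4)² = 1.96;  Var(L_2) = (3)² = 9
cov(L_1,L_2) = ρ·SD(L_1)·SD(L_2) = 0.7·1.4·3 = 2.94
cov(2L_1 - 4L_2, -3L_1 + 2L_2) = (2)(-3)Var(L_1) + (-4)(2)Var(L_2) + [(2)(2) + (-4)(-3)]cov(L_1,L_2)
= -6·1.96 + -8·9 + 16·2.94 = -36.72

-36.7200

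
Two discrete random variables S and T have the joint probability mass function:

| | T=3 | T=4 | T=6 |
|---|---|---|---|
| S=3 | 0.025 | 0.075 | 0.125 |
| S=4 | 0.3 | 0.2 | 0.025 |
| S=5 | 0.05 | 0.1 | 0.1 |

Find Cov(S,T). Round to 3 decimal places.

E[S] = 4.025,  E[T] = 4.125
E[ST] = 16.525
Cov(S,T) = E[ST] − E[S]E[T] = 16.525 − (4.025)(4.125) = -0.078125

-0.078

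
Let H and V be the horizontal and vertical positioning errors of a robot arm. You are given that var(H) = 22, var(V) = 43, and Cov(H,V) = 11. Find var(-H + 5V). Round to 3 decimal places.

987.000

var(-H + 5V) = (-1)²·var(H) + (5)²·var(V) + 2·(-1)·(5)·Cov(H,V)
= 1·22 + 25·43 + -10·11 = 987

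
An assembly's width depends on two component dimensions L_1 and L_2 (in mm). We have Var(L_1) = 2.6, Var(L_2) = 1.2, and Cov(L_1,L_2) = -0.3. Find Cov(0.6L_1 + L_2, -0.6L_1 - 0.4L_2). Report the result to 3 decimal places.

-1.164

Cov(0.6L_1 + L_2, -0.6L_1 - 0.4L_2) = (0.6)(-0.6)Var(L_1) + (1)(-0.4)Var(L_2) + [(0.6)(-0.4) + (1)(-0.6)]Cov(L_1,L_2)
= -0.36·2.6 + -0.4·1.2 + -0.84·-0.3 = -1.164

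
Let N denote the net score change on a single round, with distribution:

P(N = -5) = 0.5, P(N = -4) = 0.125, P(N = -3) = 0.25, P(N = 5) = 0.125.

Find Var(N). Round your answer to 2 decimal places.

10.11

E[N] = (-5)(0.5) + (-4)(0.125) + (-3)(0.25) + (5)(0.125) = -3.125
E[N²] = (-5)²(0.5) + (-4)²(0.125) + (-3)²(0.25) + (5)²(0.125) = 19.875
Var(N) = E[N²] − (E[N])² = 19.875 − (-3.125)² = 10.109375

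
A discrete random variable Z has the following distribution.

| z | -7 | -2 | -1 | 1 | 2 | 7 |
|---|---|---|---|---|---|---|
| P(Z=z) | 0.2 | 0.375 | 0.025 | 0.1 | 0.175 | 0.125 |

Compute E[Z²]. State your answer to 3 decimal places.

18.250

E[Z²] = (-7)²(0.2) + (-2)²(0.375) + (-1)²(0.025) + (1)²(0.1) + (2)²(0.175) + (7)²(0.125) = 18.25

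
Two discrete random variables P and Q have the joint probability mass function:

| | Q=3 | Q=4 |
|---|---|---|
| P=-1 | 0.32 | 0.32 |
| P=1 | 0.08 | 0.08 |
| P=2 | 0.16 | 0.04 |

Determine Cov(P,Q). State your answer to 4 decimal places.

E[P] = -0.08,  E[Q] = 3.44
E[PQ] = -0.4
Cov(P,Q) = E[PQ] − E[P]E[Q] = -0.4 − (-0.08)(3.44) = -0.1248

-0.1248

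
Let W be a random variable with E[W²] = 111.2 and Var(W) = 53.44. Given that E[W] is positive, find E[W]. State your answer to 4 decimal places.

(E[W])² = E[W²] − Var(W) = 111.2 − 53.44 = 57.76
E[W] = √57.76 = 7.6

7.6000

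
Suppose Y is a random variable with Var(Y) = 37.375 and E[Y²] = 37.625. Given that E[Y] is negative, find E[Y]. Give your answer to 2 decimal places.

(E[Y])² = E[Y²] − Var(Y) = 37.625 − 37.375 = 0.25
E[Y] = −√0.25 = -0.5

-0.50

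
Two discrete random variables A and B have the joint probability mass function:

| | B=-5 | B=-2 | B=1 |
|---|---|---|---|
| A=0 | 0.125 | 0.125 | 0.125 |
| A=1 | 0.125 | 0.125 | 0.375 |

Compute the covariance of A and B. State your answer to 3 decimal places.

0.281

E[A] = 0.625,  E[B] = -1.25
E[AB] = -0.5
Cov(A,B) = E[AB] − E[A]E[B] = -0.5 − (0.625)(-1.25) = 0.28125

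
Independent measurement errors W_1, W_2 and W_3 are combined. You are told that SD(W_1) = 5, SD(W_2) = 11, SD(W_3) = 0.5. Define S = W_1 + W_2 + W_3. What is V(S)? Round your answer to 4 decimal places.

146.2500

V(W_1) = 25, V(W_2) = 121, V(W_3) = 0.25
By independence, V(S) = (1)²V(W_1) + (1)²V(W_2) + (1)²V(W_3)
= (1)²·25 + (1)²·121 + (1)²·0.25 = 146.25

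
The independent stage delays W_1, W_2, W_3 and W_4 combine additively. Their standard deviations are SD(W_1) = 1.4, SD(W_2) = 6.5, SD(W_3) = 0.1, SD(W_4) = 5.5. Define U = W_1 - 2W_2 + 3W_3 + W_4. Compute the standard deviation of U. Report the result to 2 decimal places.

Var(W_1) = 1.96, Var(W_2) = 42.25, Var(W_3) = 0.01, Var(W_4) = 30.25
By independence, Var(U) = (1)²Var(W_1) + (-2)²Var(W_2) + (3)²Var(W_3) + (1)²Var(W_4)
= (1)²·1.96 + (-2)²·42.25 + (3)²·0.01 + (1)²·30.25 = 201.3
SD(U) = √201.3 ≈ 14.19

14.19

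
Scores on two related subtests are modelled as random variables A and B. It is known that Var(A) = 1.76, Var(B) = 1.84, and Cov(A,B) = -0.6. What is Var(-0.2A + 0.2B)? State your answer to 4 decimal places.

Var(-0.2A + 0.2B) = (-0.2)²·Var(A) + (0.2)²·Var(B) + 2·(-0.2)·(0.2)·Cov(A,B)
= 0.04·1.76 + 0.04·1.84 + -0.08·-0.6 = 0.192

0.1920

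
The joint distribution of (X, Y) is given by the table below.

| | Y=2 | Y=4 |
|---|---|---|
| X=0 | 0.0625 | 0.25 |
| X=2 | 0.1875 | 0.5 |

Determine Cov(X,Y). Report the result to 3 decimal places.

-0.063

E[X] = 1.375,  E[Y] = 3.5
E[XY] = 4.75
Cov(X,Y) = E[XY] − E[X]E[Y] = 4.75 − (1.375)(3.5) = -0.0625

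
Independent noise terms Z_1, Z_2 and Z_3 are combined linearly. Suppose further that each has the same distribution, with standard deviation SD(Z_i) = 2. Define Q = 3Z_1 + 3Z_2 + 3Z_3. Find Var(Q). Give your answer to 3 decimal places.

Var(Z_i) = (2)² = 4
By independence, Var(Q) = (3)²Var(Z_1) + (3)²Var(Z_2) + (3)²Var(Z_3)
= (3)²·4 + (3)²·4 + (3)²·4 = 108

108.000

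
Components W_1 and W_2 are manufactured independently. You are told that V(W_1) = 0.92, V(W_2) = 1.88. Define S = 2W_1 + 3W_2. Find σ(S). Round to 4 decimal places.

4.5387

By independence, V(S) = (2)²V(W_1) + (3)²V(W_2)
= (2)²·0.92 + (3)²·1.88 = 20.6
σ(S) = √20.6 ≈ 4.5387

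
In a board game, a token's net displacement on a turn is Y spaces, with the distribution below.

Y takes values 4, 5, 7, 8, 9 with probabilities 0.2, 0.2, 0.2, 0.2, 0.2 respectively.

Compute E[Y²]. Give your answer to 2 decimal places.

E[Y²] = (4)²(0.2) + (5)²(0.2) + (7)²(0.2) + (8)²(0.2) + (9)²(0.2) = 47

47.00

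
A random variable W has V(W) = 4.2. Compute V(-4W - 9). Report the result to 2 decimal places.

67.20

V(-4W - 9) = (-4)²·V(W) = 16·4.2 = 67.2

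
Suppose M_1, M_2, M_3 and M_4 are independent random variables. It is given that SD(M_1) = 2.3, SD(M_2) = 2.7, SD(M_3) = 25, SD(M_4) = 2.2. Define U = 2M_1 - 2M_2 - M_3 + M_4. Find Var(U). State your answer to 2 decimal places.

680.16

Var(M_1) = 5.29, Var(M_2) = 7.29, Var(M_3) = 625, Var(M_4) = 4.84
By independence, Var(U) = (2)²Var(M_1) + (-2)²Var(M_2) + (-1)²Var(M_3) + (1)²Var(M_4)
= (2)²·5.29 + (-2)²·7.29 + (-1)²·625 + (1)²·4.84 = 680.16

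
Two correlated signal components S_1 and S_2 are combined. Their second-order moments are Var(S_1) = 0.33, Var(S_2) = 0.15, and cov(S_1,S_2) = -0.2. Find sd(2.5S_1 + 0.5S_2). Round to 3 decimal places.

Var(2.5S_1 + 0.5S_2) = (2.5)²·Var(S_1) + (0.5)²·Var(S_2) + 2·(2.5)·(0.5)·cov(S_1,S_2)
= 6.25·0.33 + 0.25·0.15 + 2.5·-0.2 = 1.6
sd(2.5S_1 + 0.5S_2) = √1.6 ≈ 1.265

1.265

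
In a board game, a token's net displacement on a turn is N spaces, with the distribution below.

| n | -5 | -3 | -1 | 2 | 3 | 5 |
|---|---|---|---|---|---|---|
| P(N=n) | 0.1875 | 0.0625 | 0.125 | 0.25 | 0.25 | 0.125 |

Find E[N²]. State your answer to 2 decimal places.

E[N²] = (-5)²(0.1875) + (-3)²(0.0625) + (-1)²(0.125) + (2)²(0.25) + (3)²(0.25) + (5)²(0.125) = 11.75

11.75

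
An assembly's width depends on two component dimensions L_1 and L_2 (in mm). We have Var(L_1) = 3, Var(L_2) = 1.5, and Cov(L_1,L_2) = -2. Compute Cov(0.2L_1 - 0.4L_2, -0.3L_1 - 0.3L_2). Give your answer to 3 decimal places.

-0.120

Cov(0.2L_1 - 0.4L_2, -0.3L_1 - 0.3L_2) = (0.2)(-0.3)Var(L_1) + (-0.4)(-0.3)Var(L_2) + [(0.2)(-0.3) + (-0.4)(-0.3)]Cov(L_1,L_2)
= -0.06·3 + 0.12·1.5 + 0.06·-2 = -0.12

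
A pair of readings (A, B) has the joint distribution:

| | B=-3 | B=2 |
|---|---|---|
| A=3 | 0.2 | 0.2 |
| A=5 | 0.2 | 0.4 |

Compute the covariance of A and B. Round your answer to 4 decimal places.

0.4000

E[A] = 4.2,  E[B] = 0
E[AB] = 0.4
cov(A,B) = E[AB] − E[A]E[B] = 0.4 − (4.2)(0) = 0.4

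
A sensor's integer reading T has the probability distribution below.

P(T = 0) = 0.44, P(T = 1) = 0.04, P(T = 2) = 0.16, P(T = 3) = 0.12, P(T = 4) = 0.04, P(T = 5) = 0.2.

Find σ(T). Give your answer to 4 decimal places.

E[T] = (0)(0.44) + (1)(0.04) + (2)(0.16) + (3)(0.12) + (4)(0.04) + (5)(0.2) = 1.88
E[T²] = (0)²(0.44) + (1)²(0.04) + (2)²(0.16) + (3)²(0.12) + (4)²(0.04) + (5)²(0.2) = 7.4
V(T) = E[T²] − (E[T])² = 7.4 − (1.88)² = 3.8656
σ(T) = √3.8656 ≈ 1.9661

1.9661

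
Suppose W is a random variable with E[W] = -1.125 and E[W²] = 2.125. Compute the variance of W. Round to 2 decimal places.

var(W) = 2.125 − (-1.125)² = 0.859375

0.86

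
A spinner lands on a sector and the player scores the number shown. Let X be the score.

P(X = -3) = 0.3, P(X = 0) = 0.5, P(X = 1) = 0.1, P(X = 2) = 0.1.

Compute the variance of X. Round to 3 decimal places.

2.840

E[X] = (-3)(0.3) + (0)(0.5) + (1)(0.1) + (2)(0.1) = -0.6
E[X²] = (-3)²(0.3) + (0)²(0.5) + (1)²(0.1) + (2)²(0.1) = 3.2
V(X) = E[X²] − (E[X])² = 3.2 − (-0.6)² = 2.84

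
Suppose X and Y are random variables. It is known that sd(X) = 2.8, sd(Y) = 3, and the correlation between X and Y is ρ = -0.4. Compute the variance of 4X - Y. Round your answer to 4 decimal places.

161.3200

var(X) = (2.8)² = 7.84;  var(Y) = (3)² = 9
Cov(X,Y) = ρ·sd(X)·sd(Y) = -0.4·2.8·3 = -3.36
var(4X - Y) = (4)²·var(X) + (-1)²·var(Y) + 2·(4)·(-1)·Cov(X,Y)
= 16·7.84 + 1·9 + -8·-3.36 = 161.32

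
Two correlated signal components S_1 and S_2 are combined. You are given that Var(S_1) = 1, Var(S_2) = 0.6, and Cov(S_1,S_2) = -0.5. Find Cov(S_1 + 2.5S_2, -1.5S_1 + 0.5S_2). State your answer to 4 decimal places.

0.8750

Cov(S_1 + 2.5S_2, -1.5S_1 + 0.5S_2) = (1)(-1.5)Var(S_1) + (2.5)(0.5)Var(S_2) + [(1)(0.5) + (2.5)(-1.5)]Cov(S_1,S_2)
= -1.5·1 + 1.25·0.6 + -3.25·-0.5 = 0.875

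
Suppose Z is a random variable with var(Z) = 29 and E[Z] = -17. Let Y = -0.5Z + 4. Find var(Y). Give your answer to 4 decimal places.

var(-0.5Z + 4) = (-0.5)²·var(Z) = 0.25·29 = 7.25

7.2500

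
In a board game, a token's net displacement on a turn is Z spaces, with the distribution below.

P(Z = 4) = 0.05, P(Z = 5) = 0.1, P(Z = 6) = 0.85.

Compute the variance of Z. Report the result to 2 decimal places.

E[Z] = (4)(0.05) + (5)(0.1) + (6)(0.85) = 5.8
E[Z²] = (4)²(0.05) + (5)²(0.1) + (6)²(0.85) = 33.9
var(Z) = E[Z²] − (E[Z])² = 33.9 − (5.8)² = 0.26

0.26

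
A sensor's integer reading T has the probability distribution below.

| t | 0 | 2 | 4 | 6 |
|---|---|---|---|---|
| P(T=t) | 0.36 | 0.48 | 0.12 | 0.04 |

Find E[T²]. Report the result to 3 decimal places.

E[T²] = (0)²(0.36) + (2)²(0.48) + (4)²(0.12) + (6)²(0.04) = 5.28

5.280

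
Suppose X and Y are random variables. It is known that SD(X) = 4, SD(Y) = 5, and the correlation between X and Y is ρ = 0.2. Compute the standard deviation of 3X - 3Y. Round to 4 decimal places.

var(X) = (4)² = 16;  var(Y) = (5)² = 25
cov(X,Y) = ρ·SD(X)·SD(Y) = 0.2·4·5 = 4
var(3X - 3Y) = (3)²·var(X) + (-3)²·var(Y) + 2·(3)·(-3)·cov(X,Y)
= 9·16 + 9·25 + -18·4 = 297
SD(3X - 3Y) = √297 ≈ 17.2337

17.2337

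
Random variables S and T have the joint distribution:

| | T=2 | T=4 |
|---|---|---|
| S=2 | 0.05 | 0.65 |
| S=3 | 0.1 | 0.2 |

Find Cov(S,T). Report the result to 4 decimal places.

-0.1100

E[S] = 2.3,  E[T] = 3.7
E[ST] = 8.4
Cov(S,T) = E[ST] − E[S]E[T] = 8.4 − (2.3)(3.7) = -0.11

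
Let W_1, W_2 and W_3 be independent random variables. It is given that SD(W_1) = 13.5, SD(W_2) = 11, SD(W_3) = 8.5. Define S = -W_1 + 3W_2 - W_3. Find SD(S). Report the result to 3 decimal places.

36.654

V(W_1) = 182.25, V(W_2) = 121, V(W_3) = 72.25
By independence, V(S) = (-1)²V(W_1) + (3)²V(W_2) + (-1)²V(W_3)
= (-1)²·182.25 + (3)²·121 + (-1)²·72.25 = 1343.5
SD(S) = √1343.5 ≈ 36.654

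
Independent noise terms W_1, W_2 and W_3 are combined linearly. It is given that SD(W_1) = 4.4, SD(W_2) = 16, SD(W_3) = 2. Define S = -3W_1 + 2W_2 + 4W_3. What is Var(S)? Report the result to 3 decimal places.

1262.240

Var(W_1) = 19.36, Var(W_2) = 256, Var(W_3) = 4
By independence, Var(S) = (-3)²Var(W_1) + (2)²Var(W_2) + (4)²Var(W_3)
= (-3)²·19.36 + (2)²·256 + (4)²·4 = 1262.24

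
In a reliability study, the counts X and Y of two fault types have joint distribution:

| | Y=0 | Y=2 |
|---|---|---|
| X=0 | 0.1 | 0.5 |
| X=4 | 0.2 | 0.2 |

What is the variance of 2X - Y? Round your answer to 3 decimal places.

18.760

E[X] = 1.6,  E[Y] = 1.4,  E[XY] = 1.6
var(X) = 6.4 − (1.6)² = 3.84;  var(Y) = 2.8 − (1.4)² = 0.84
Cov(X,Y) = 1.6 − (1.6)(1.4) = -0.64
var(2X - Y) = (2)²·3.84 + (-1)²·0.84 + 2·(2)·(-1)·-0.64 = 18.76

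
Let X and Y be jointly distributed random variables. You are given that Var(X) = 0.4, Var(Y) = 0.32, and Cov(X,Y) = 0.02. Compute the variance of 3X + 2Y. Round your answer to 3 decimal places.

5.120

Var(3X + 2Y) = (3)²·Var(X) + (2)²·Var(Y) + 2·(3)·(2)·Cov(X,Y)
= 9·0.4 + 4·0.32 + 12·0.02 = 5.12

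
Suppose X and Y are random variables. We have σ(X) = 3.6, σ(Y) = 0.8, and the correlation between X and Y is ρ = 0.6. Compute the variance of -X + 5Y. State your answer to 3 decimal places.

V(X) = (3.6)² = 12.96;  V(Y) = (0.8)² = 0.64
Cov(X,Y) = ρ·σ(X)·σ(Y) = 0.6·3.6·0.8 = 1.728
V(-X + 5Y) = (-1)²·V(X) + (5)²·V(Y) + 2·(-1)·(5)·Cov(X,Y)
= 1·12.96 + 25·0.64 + -10·1.728 = 11.68

11.680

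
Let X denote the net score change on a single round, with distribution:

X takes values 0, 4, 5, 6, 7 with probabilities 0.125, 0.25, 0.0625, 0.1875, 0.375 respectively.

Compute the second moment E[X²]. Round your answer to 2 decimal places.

E[X²] = (0)²(0.125) + (4)²(0.25) + (5)²(0.0625) + (6)²(0.1875) + (7)²(0.375) = 30.6875

30.69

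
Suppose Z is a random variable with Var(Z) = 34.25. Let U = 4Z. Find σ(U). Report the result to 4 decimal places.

Var(4Z) = (4)²·34.25 = 548
σ(U) = √548 ≈ 23.4094

23.4094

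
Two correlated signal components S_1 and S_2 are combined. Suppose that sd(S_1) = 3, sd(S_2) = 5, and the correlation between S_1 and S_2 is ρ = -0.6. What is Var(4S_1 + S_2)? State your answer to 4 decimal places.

Var(S_1) = (3)² = 9;  Var(S_2) = (5)² = 25
Cov(S_1,S_2) = ρ·sd(S_1)·sd(S_2) = -0.6·3·5 = -9
Var(4S_1 + S_2) = (4)²·Var(S_1) + (1)²·Var(S_2) + 2·(4)·(1)·Cov(S_1,S_2)
= 16·9 + 1·25 + 8·-9 = 97

97.0000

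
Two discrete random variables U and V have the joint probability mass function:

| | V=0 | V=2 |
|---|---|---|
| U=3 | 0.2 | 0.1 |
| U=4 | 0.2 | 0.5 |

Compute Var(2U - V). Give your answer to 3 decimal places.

1.160

E[U] = 3.7,  E[V] = 1.2,  E[UV] = 4.6
Var(U) = 13.9 − (3.7)² = 0.21;  Var(V) = 2.4 − (1.2)² = 0.96
Cov(U,V) = 4.6 − (3.7)(1.2) = 0.16
Var(2U - V) = (2)²·0.21 + (-1)²·0.96 + 2·(2)·(-1)·0.16 = 1.16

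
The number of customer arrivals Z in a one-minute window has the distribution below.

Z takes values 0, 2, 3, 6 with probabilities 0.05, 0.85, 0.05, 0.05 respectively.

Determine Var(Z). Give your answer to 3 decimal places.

E[Z] = (0)(0.05) + (2)(0.85) + (3)(0.05) + (6)(0.05) = 2.15
E[Z²] = (0)²(0.05) + (2)²(0.85) + (3)²(0.05) + (6)²(0.05) = 5.65
Var(Z) = E[Z²] − (E[Z])² = 5.65 − (2.15)² = 1.0275

1.028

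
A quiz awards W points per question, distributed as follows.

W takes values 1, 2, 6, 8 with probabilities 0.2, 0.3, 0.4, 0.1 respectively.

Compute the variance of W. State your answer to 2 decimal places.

E[W] = (1)(0.2) + (2)(0.3) + (6)(0.4) + (8)(0.1) = 4
E[W²] = (1)²(0.2) + (2)²(0.3) + (6)²(0.4) + (8)²(0.1) = 22.2
Var(W) = E[W²] − (E[W])² = 22.2 − (4)² = 6.2

6.20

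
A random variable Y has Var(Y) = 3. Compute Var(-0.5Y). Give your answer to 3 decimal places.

Var(-0.5Y) = (-0.5)²·Var(Y) = 0.25·3 = 0.75

0.750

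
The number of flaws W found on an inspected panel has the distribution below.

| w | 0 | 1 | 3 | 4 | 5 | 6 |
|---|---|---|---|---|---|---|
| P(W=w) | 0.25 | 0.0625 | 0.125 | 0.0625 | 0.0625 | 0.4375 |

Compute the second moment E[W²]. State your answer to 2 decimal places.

E[W²] = (0)²(0.25) + (1)²(0.0625) + (3)²(0.125) + (4)²(0.0625) + (5)²(0.0625) + (6)²(0.4375) = 19.5

19.50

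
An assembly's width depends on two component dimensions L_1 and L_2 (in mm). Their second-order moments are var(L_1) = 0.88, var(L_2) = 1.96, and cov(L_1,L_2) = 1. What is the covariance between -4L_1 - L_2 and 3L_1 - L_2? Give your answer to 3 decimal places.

-7.600

cov(-4L_1 - L_2, 3L_1 - L_2) = (-4)(3)var(L_1) + (-1)(-1)var(L_2) + [(-4)(-1) + (-1)(3)]cov(L_1,L_2)
= -12·0.88 + 1·1.96 + 1·1 = -7.6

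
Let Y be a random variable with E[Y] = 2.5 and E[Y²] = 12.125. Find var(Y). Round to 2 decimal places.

var(Y) = 12.125 − (2.5)² = 5.875

5.88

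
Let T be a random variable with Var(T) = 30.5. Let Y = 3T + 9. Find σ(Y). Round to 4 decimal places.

Var(3T + 9) = (3)²·30.5 = 274.5
σ(Y) = √274.5 ≈ 16.5680

16.5680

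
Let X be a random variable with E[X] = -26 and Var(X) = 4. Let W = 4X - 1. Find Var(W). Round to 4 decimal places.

64.0000

Var(4X - 1) = (4)²·Var(X) = 16·4 = 64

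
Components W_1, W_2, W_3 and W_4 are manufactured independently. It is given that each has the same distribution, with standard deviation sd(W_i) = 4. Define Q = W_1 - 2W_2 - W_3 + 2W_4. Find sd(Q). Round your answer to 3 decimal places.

V(W_i) = (4)² = 16
By independence, V(Q) = (1)²V(W_1) + (-2)²V(W_2) + (-1)²V(W_3) + (2)²V(W_4)
= (1)²·16 + (-2)²·16 + (-1)²·16 + (2)²·16 = 160
sd(Q) = √160 ≈ 12.649

12.649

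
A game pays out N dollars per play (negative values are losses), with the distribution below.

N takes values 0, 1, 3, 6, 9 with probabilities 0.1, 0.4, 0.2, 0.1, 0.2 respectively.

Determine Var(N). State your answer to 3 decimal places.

E[N] = (0)(0.1) + (1)(0.4) + (3)(0.2) + (6)(0.1) + (9)(0.2) = 3.4
E[N²] = (0)²(0.1) + (1)²(0.4) + (3)²(0.2) + (6)²(0.1) + (9)²(0.2) = 22
Var(N) = E[N²] − (E[N])² = 22 − (3.4)² = 10.44

10.440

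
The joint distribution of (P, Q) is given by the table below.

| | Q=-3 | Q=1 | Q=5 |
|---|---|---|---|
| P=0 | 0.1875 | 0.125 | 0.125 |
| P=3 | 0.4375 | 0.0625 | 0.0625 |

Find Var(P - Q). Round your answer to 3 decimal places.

E[P] = 1.6875,  E[Q] = -0.75,  E[PQ] = -2.8125
Var(P) = 5.0625 − (1.6875)² = 2.21484375;  Var(Q) = 10.5 − (-0.75)² = 9.9375
Cov(P,Q) = -2.8125 − (1.6875)(-0.75) = -1.546875
Var(P - Q) = (1)²·2.21484375 + (-1)²·9.9375 + 2·(1)·(-1)·-1.546875 = 15.24609375

15.246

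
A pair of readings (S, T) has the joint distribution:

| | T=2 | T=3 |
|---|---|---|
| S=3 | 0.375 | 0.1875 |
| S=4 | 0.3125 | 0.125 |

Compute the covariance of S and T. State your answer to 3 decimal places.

E[S] = 3.4375,  E[T] = 2.3125
E[ST] = 7.9375
cov(S,T) = E[ST] − E[S]E[T] = 7.9375 − (3.4375)(2.3125) = -0.01171875

-0.012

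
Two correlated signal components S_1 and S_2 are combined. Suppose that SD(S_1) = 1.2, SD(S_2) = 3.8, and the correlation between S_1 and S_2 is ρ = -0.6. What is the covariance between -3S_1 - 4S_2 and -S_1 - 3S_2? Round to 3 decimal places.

var(S_1) = (1.2)² = 1.44;  var(S_2) = (3.8)² = 14.44
cov(S_1,S_2) = ρ·SD(S_1)·SD(S_2) = -0.6·1.2·3.8 = -2.736
cov(-3S_1 - 4S_2, -S_1 - 3S_2) = (-3)(-1)var(S_1) + (-4)(-3)var(S_2) + [(-3)(-3) + (-4)(-1)]cov(S_1,S_2)
= 3·1.44 + 12·14.44 + 13·-2.736 = 142.032

142.032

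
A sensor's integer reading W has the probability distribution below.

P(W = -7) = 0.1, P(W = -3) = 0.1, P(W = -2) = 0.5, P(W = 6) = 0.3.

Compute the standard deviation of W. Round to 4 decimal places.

E[W] = (-7)(0.1) + (-3)(0.1) + (-2)(0.5) + (6)(0.3) = -0.2
E[W²] = (-7)²(0.1) + (-3)²(0.1) + (-2)²(0.5) + (6)²(0.3) = 18.6
Var(W) = E[W²] − (E[W])² = 18.6 − (-0.2)² = 18.56
σ(W) = √18.56 ≈ 4.3081

4.3081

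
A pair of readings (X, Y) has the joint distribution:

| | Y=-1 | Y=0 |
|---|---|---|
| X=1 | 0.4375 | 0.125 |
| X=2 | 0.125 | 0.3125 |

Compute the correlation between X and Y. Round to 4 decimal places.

0.4921

E[X] = 1.4375,  E[Y] = -0.5625
E[XY] = -0.6875
Cov(X,Y) = E[XY] − E[X]E[Y] = -0.6875 − (1.4375)(-0.5625) = 0.12109375
V(X) = 0.24609375,  V(Y) = 0.24609375
ρ = 0.12109375 / √(0.24609375·0.24609375) ≈ 0.4921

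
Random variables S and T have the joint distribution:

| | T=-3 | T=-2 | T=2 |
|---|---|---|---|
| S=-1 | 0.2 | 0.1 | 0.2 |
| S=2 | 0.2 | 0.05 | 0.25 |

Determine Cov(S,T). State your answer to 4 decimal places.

0.3000

E[S] = 0.5,  E[T] = -0.6
E[ST] = 0
Cov(S,T) = E[ST] − E[S]E[T] = 0 − (0.5)(-0.6) = 0.3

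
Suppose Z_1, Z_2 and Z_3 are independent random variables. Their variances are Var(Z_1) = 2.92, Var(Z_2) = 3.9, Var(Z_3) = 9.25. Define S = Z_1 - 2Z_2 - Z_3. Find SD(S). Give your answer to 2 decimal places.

By independence, Var(S) = (1)²Var(Z_1) + (-2)²Var(Z_2) + (-1)²Var(Z_3)
= (1)²·2.92 + (-2)²·3.9 + (-1)²·9.25 = 27.77
SD(S) = √27.77 ≈ 5.27

5.27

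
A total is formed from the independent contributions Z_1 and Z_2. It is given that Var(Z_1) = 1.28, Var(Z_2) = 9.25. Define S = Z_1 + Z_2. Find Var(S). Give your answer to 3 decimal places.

By independence, Var(S) = (1)²Var(Z_1) + (1)²Var(Z_2)
= (1)²·1.28 + (1)²·9.25 = 10.53

10.530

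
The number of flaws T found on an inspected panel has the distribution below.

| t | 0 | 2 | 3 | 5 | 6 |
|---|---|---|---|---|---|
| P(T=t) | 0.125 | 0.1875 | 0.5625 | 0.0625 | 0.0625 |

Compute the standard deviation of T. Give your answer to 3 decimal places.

E[T] = (0)(0.125) + (2)(0.1875) + (3)(0.5625) + (5)(0.0625) + (6)(0.0625) = 2.75
E[T²] = (0)²(0.125) + (2)²(0.1875) + (3)²(0.5625) + (5)²(0.0625) + (6)²(0.0625) = 9.625
Var(T) = E[T²] − (E[T])² = 9.625 − (2.75)² = 2.0625
sd(T) = √2.0625 ≈ 1.436

1.436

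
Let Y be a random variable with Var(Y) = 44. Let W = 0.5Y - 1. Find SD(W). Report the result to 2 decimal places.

3.32

Var(0.5Y - 1) = (0.5)²·44 = 11
SD(W) = √11 ≈ 3.32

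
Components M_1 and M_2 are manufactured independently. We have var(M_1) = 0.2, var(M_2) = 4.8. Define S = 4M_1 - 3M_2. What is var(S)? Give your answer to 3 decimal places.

46.400

By independence, var(S) = (4)²var(M_1) + (-3)²var(M_2)
= (4)²·0.2 + (-3)²·4.8 = 46.4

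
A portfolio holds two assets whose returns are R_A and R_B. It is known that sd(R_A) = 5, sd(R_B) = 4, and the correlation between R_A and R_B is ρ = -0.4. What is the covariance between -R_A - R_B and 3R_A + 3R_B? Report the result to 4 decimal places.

-75.0000

V(R_A) = (5)² = 25;  V(R_B) = (4)² = 16
Cov(R_A,R_B) = ρ·sd(R_A)·sd(R_B) = -0.4·5·4 = -8
Cov(-R_A - R_B, 3R_A + 3R_B) = (-1)(3)V(R_A) + (-1)(3)V(R_B) + [(-1)(3) + (-1)(3)]Cov(R_A,R_B)
= -3·25 + -3·16 + -6·-8 = -75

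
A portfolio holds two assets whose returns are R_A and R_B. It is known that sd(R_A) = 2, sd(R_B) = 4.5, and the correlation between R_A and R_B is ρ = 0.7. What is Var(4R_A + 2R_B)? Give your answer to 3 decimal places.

245.800

Var(R_A) = (2)² = 4;  Var(R_B) = (4.5)² = 20.25
Cov(R_A,R_B) = ρ·sd(R_A)·sd(R_B) = 0.7·2·4.5 = 6.3
Var(4R_A + 2R_B) = (4)²·Var(R_A) + (2)²·Var(R_B) + 2·(4)·(2)·Cov(R_A,R_B)
= 16·4 + 4·20.25 + 16·6.3 = 245.8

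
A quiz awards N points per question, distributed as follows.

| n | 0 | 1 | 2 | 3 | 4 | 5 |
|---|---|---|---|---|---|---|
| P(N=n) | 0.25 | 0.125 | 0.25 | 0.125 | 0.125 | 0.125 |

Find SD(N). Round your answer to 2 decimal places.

1.69

E[N] = (0)(0.25) + (1)(0.125) + (2)(0.25) + (3)(0.125) + (4)(0.125) + (5)(0.125) = 2.125
E[N²] = (0)²(0.25) + (1)²(0.125) + (2)²(0.25) + (3)²(0.125) + (4)²(0.125) + (5)²(0.125) = 7.375
var(N) = E[N²] − (E[N])² = 7.375 − (2.125)² = 2.859375
SD(N) = √2.859375 ≈ 1.69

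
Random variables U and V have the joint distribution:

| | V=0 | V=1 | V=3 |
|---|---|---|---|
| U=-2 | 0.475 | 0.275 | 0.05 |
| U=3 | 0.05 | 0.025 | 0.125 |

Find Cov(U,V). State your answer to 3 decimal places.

E[U] = -1,  E[V] = 0.825
E[UV] = 0.35
Cov(U,V) = E[UV] − E[U]E[V] = 0.35 − (-1)(0.825) = 1.175

1.175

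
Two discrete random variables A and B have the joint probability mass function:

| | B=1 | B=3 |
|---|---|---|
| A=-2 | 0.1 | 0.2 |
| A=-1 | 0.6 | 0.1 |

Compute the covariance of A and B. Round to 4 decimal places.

-0.2200

E[A] = -1.3,  E[B] = 1.6
E[AB] = -2.3
cov(A,B) = E[AB] − E[A]E[B] = -2.3 − (-1.3)(1.6) = -0.22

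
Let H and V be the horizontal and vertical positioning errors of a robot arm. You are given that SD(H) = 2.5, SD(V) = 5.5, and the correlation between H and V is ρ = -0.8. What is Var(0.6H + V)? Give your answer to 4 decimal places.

Var(H) = (2.5)² = 6.25;  Var(V) = (5.5)² = 30.25
Cov(H,V) = ρ·SD(H)·SD(V) = -0.8·2.5·5.5 = -11
Var(0.6H + V) = (0.6)²·Var(H) + (1)²·Var(V) + 2·(0.6)·(1)·Cov(H,V)
= 0.36·6.25 + 1·30.25 + 1.2·-11 = 19.3

19.3000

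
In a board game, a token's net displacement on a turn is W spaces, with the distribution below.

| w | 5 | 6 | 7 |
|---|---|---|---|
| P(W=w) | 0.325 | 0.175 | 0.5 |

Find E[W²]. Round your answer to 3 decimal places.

38.925

E[W²] = (5)²(0.325) + (6)²(0.175) + (7)²(0.5) = 38.925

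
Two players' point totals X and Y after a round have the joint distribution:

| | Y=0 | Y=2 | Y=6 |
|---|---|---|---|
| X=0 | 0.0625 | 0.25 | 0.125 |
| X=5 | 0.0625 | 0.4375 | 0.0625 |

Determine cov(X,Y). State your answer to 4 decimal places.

-0.7813

E[X] = 2.8125,  E[Y] = 2.5
E[XY] = 6.25
cov(X,Y) = E[XY] − E[X]E[Y] = 6.25 − (2.8125)(2.5) = -0.78125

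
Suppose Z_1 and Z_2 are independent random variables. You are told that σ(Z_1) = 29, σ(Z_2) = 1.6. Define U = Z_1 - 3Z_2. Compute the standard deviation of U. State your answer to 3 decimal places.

Var(Z_1) = 841, Var(Z_2) = 2.56
By independence, Var(U) = (1)²Var(Z_1) + (-3)²Var(Z_2)
= (1)²·841 + (-3)²·2.56 = 864.04
σ(U) = √864.04 ≈ 29.395

29.395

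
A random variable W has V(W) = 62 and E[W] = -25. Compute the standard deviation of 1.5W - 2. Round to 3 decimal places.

V(1.5W - 2) = (1.5)²·62 = 139.5
sd(1.5W - 2) = √139.5 ≈ 11.811

11.811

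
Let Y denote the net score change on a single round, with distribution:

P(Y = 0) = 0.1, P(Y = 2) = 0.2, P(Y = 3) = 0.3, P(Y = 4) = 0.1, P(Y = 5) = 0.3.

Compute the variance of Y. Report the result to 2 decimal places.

2.36

E[Y] = (0)(0.1) + (2)(0.2) + (3)(0.3) + (4)(0.1) + (5)(0.3) = 3.2
E[Y²] = (0)²(0.1) + (2)²(0.2) + (3)²(0.3) + (4)²(0.1) + (5)²(0.3) = 12.6
Var(Y) = E[Y²] − (E[Y])² = 12.6 − (3.2)² = 2.36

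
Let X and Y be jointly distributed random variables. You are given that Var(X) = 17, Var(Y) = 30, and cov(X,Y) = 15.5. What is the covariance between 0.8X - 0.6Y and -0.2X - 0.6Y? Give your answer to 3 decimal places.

cov(0.8X - 0.6Y, -0.2X - 0.6Y) = (0.8)(-0.2)Var(X) + (-0.6)(-0.6)Var(Y) + [(0.8)(-0.6) + (-0.6)(-0.2)]cov(X,Y)
= -0.16·17 + 0.36·30 + -0.36·15.5 = 2.5

2.500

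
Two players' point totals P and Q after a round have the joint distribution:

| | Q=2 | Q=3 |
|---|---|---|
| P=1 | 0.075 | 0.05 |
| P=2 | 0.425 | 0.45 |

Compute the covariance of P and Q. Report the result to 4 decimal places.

E[P] = 1.875,  E[Q] = 2.5
E[PQ] = 4.7
cov(P,Q) = E[PQ] − E[P]E[Q] = 4.7 − (1.875)(2.5) = 0.0125

0.0125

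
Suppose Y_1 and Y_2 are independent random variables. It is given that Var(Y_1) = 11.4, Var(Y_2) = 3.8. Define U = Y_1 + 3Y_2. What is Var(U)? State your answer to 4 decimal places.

By independence, Var(U) = (1)²Var(Y_1) + (3)²Var(Y_2)
= (1)²·11.4 + (3)²·3.8 = 45.6

45.6000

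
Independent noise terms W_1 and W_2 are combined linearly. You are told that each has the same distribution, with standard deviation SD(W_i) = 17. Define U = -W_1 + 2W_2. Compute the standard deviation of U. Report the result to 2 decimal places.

38.01

V(W_i) = (17)² = 289
By independence, V(U) = (-1)²V(W_1) + (2)²V(W_2)
= (-1)²·289 + (2)²·289 = 1445
SD(U) = √1445 ≈ 38.01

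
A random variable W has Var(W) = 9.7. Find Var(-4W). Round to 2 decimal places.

Var(-4W) = (-4)²·Var(W) = 16·9.7 = 155.2

155.20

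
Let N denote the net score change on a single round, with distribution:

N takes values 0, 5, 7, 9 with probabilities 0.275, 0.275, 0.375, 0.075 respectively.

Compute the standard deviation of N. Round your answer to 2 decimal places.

E[N] = (0)(0.275) + (5)(0.275) + (7)(0.375) + (9)(0.075) = 4.675
E[N²] = (0)²(0.275) + (5)²(0.275) + (7)²(0.375) + (9)²(0.075) = 31.325
Var(N) = E[N²] − (E[N])² = 31.325 − (4.675)² = 9.469375
SD(N) = √9.469375 ≈ 3.08

3.08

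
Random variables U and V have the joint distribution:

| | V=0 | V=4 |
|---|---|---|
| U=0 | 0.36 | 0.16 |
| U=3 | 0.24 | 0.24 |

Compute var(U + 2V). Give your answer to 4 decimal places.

E[U] = 1.44,  E[V] = 1.6,  E[UV] = 2.88
var(U) = 4.32 − (1.44)² = 2.2464;  var(V) = 6.4 − (1.6)² = 3.84
Cov(U,V) = 2.88 − (1.44)(1.6) = 0.576
var(U + 2V) = (1)²·2.2464 + (2)²·3.84 + 2·(1)·(2)·0.576 = 19.9104

19.9104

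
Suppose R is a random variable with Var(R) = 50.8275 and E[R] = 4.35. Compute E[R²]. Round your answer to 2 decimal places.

E[R²] = Var(R) + (E[R])² = 50.8275 + (4.35)² = 69.75

69.75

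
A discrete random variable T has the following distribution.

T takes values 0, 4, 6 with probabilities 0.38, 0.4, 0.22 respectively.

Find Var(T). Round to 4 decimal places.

5.7936

E[T] = (0)(0.38) + (4)(0.4) + (6)(0.22) = 2.92
E[T²] = (0)²(0.38) + (4)²(0.4) + (6)²(0.22) = 14.32
Var(T) = E[T²] − (E[T])² = 14.32 − (2.92)² = 5.7936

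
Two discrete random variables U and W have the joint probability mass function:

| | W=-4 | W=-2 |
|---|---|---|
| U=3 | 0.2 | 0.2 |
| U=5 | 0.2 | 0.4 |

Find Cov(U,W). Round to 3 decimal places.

E[U] = 4.2,  E[W] = -2.8
E[UW] = -11.6
Cov(U,W) = E[UW] − E[U]E[W] = -11.6 − (4.2)(-2.8) = 0.16

0.160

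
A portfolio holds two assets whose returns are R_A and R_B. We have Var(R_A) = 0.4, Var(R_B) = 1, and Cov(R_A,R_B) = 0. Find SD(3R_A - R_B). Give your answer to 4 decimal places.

2.1448

Var(3R_A - R_B) = (3)²·Var(R_A) + (-1)²·Var(R_B) + 2·(3)·(-1)·Cov(R_A,R_B)
= 9·0.4 + 1·1 + -6·0 = 4.6
SD(3R_A - R_B) = √4.6 ≈ 2.1448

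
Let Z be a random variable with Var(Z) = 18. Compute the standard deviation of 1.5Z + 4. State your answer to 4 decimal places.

Var(1.5Z + 4) = (1.5)²·18 = 40.5
SD(1.5Z + 4) = √40.5 ≈ 6.3640

6.3640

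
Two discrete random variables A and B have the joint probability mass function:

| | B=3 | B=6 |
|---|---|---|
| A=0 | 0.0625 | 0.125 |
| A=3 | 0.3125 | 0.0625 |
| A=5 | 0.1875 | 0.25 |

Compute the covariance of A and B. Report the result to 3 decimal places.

-0.035

E[A] = 3.3125,  E[B] = 4.3125
E[AB] = 14.25
cov(A,B) = E[AB] − E[A]E[B] = 14.25 − (3.3125)(4.3125) = -0.03515625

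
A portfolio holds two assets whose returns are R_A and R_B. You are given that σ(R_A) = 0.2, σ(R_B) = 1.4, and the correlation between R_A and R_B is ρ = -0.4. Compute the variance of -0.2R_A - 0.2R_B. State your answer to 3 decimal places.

0.071

V(R_A) = (0.2)² = 0.04;  V(R_B) = (1.4)² = 1.96
cov(R_A,R_B) = ρ·σ(R_A)·σ(R_B) = -0.4·0.2·1.4 = -0.112
V(-0.2R_A - 0.2R_B) = (-0.2)²·V(R_A) + (-0.2)²·V(R_B) + 2·(-0.2)·(-0.2)·cov(R_A,R_B)
= 0.04·0.04 + 0.04·1.96 + 0.08·-0.112 = 0.07104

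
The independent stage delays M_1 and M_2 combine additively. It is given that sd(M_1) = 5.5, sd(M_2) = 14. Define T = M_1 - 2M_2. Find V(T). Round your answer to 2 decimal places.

V(M_1) = 30.25, V(M_2) = 196
By independence, V(T) = (1)²V(M_1) + (-2)²V(M_2)
= (1)²·30.25 + (-2)²·196 = 814.25

814.25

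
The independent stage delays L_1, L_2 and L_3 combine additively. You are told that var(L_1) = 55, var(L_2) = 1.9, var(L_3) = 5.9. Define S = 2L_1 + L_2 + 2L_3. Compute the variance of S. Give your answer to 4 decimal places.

By independence, var(S) = (2)²var(L_1) + (1)²var(L_2) + (2)²var(L_3)
= (2)²·55 + (1)²·1.9 + (2)²·5.9 = 245.5

245.5000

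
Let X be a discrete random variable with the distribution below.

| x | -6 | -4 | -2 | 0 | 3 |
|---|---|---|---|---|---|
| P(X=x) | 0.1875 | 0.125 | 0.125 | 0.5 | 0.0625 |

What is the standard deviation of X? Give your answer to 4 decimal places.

E[X] = (-6)(0.1875) + (-4)(0.125) + (-2)(0.125) + (0)(0.5) + (3)(0.0625) = -1.6875
E[X²] = (-6)²(0.1875) + (-4)²(0.125) + (-2)²(0.125) + (0)²(0.5) + (3)²(0.0625) = 9.8125
Var(X) = E[X²] − (E[X])² = 9.8125 − (-1.6875)² = 6.96484375
σ(X) = √6.96484375 ≈ 2.6391

2.6391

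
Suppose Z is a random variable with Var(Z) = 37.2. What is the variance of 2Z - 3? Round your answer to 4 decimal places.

Var(2Z - 3) = (2)²·Var(Z) = 4·37.2 = 148.8

148.8000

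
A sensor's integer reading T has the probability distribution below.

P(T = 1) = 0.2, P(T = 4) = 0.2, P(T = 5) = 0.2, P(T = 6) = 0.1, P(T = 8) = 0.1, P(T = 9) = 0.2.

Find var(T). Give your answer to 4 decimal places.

7.5600

E[T] = (1)(0.2) + (4)(0.2) + (5)(0.2) + (6)(0.1) + (8)(0.1) + (9)(0.2) = 5.2
E[T²] = (1)²(0.2) + (4)²(0.2) + (5)²(0.2) + (6)²(0.1) + (8)²(0.1) + (9)²(0.2) = 34.6
var(T) = E[T²] − (E[T])² = 34.6 − (5.2)² = 7.56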